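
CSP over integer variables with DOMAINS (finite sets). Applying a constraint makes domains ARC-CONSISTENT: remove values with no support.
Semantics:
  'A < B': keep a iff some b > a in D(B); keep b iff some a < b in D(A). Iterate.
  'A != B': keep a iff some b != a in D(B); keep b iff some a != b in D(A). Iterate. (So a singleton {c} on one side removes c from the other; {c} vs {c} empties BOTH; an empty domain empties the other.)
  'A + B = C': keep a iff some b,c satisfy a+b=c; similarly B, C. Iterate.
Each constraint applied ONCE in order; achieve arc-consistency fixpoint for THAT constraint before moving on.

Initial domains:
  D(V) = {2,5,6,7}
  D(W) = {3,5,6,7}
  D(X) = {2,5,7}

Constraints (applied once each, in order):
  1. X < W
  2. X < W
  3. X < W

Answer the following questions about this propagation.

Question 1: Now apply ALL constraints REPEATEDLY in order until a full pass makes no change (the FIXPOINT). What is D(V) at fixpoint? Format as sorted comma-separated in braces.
pass 0 (initial): D(V)={2,5,6,7}
pass 1: X {2,5,7}->{2,5}
pass 2: no change
Fixpoint after 2 passes: D(V) = {2,5,6,7}

Answer: {2,5,6,7}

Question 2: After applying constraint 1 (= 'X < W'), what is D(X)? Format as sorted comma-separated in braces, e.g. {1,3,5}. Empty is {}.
Constraint 1 (X < W) on D(X)={2,5,7} D(W)={3,5,6,7}: X {2,5,7}->{2,5}
So after constraint 1: D(X) = {2,5}

Answer: {2,5}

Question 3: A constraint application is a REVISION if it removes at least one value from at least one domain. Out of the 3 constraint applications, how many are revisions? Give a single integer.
Answer: 1

Derivation:
Constraint 1 (X < W) on D(X)={2,5,7} D(W)={3,5,6,7}: X {2,5,7}->{2,5} => REVISION
Constraint 2 (X < W) on D(X)={2,5} D(W)={3,5,6,7}: no change => not a revision
Constraint 3 (X < W) on D(X)={2,5} D(W)={3,5,6,7}: no change => not a revision
Total revisions = 1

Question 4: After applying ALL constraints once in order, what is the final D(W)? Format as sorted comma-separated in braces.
Constraint 1 (X < W) on D(X)={2,5,7} D(W)={3,5,6,7}: X {2,5,7}->{2,5}
Constraint 2 (X < W) on D(X)={2,5} D(W)={3,5,6,7}: no change
Constraint 3 (X < W) on D(X)={2,5} D(W)={3,5,6,7}: no change
So after all 3 constraints: D(W) = {3,5,6,7}

Answer: {3,5,6,7}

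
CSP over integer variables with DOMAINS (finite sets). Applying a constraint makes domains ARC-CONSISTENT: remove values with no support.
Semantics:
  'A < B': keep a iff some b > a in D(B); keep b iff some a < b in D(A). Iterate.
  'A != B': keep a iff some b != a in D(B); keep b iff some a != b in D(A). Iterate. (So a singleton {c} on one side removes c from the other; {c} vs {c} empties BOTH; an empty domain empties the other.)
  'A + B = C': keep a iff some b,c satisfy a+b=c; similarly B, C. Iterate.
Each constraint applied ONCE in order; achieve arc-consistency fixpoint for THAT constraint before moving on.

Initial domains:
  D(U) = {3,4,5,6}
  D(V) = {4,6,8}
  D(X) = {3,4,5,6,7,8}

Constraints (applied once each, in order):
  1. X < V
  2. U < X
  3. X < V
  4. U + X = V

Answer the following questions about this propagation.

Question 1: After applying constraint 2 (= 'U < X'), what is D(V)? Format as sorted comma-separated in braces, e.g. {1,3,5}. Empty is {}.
Constraint 1 (X < V) on D(X)={3,4,5,6,7,8} D(V)={4,6,8}: X {3,4,5,6,7,8}->{3,4,5,6,7}
Constraint 2 (U < X) on D(U)={3,4,5,6} D(X)={3,4,5,6,7}: X {3,4,5,6,7}->{4,5,6,7}
So after constraint 2: D(V) = {4,6,8}

Answer: {4,6,8}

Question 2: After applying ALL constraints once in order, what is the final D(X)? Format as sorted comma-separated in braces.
Answer: {4,5}

Derivation:
Constraint 1 (X < V) on D(X)={3,4,5,6,7,8} D(V)={4,6,8}: X {3,4,5,6,7,8}->{3,4,5,6,7}
Constraint 2 (U < X) on D(U)={3,4,5,6} D(X)={3,4,5,6,7}: X {3,4,5,6,7}->{4,5,6,7}
Constraint 3 (X < V) on D(X)={4,5,6,7} D(V)={4,6,8}: V {4,6,8}->{6,8}
Constraint 4 (U + X = V) on D(U)={3,4,5,6} D(X)={4,5,6,7} D(V)={6,8}: U {3,4,5,6}->{3,4}; X {4,5,6,7}->{4,5}; V {6,8}->{8}
So after all 4 constraints: D(X) = {4,5}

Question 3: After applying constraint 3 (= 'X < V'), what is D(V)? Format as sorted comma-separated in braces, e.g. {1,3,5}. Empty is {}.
Answer: {6,8}

Derivation:
Constraint 1 (X < V) on D(X)={3,4,5,6,7,8} D(V)={4,6,8}: X {3,4,5,6,7,8}->{3,4,5,6,7}
Constraint 2 (U < X) on D(U)={3,4,5,6} D(X)={3,4,5,6,7}: X {3,4,5,6,7}->{4,5,6,7}
Constraint 3 (X < V) on D(X)={4,5,6,7} D(V)={4,6,8}: V {4,6,8}->{6,8}
So after constraint 3: D(V) = {6,8}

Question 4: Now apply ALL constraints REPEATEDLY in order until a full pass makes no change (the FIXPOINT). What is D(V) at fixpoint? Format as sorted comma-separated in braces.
Answer: {8}

Derivation:
pass 0 (initial): D(V)={4,6,8}
pass 1: U {3,4,5,6}->{3,4}; V {4,6,8}->{8}; X {3,4,5,6,7,8}->{4,5}
pass 2: no change
Fixpoint after 2 passes: D(V) = {8}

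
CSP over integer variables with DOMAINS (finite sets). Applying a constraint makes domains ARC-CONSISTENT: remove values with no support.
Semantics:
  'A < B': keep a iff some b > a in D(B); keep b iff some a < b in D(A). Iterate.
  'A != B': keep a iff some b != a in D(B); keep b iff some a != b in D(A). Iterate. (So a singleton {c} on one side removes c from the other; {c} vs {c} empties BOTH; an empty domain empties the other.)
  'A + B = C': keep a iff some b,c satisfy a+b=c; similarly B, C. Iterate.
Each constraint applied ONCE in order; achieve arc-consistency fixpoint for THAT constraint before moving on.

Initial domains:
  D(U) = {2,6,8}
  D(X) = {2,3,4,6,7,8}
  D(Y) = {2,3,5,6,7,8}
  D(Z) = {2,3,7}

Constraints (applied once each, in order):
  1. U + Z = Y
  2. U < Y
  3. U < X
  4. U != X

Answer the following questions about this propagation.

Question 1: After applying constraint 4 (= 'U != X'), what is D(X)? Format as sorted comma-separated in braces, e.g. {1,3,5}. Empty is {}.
Constraint 1 (U + Z = Y) on D(U)={2,6,8} D(Z)={2,3,7} D(Y)={2,3,5,6,7,8}: U {2,6,8}->{2,6}; Z {2,3,7}->{2,3}; Y {2,3,5,6,7,8}->{5,8}
Constraint 2 (U < Y) on D(U)={2,6} D(Y)={5,8}: no change
Constraint 3 (U < X) on D(U)={2,6} D(X)={2,3,4,6,7,8}: X {2,3,4,6,7,8}->{3,4,6,7,8}
Constraint 4 (U != X) on D(U)={2,6} D(X)={3,4,6,7,8}: no change
So after constraint 4: D(X) = {3,4,6,7,8}

Answer: {3,4,6,7,8}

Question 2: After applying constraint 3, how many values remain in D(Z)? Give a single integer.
Answer: 2

Derivation:
Constraint 1 (U + Z = Y) on D(U)={2,6,8} D(Z)={2,3,7} D(Y)={2,3,5,6,7,8}: U {2,6,8}->{2,6}; Z {2,3,7}->{2,3}; Y {2,3,5,6,7,8}->{5,8}
Constraint 2 (U < Y) on D(U)={2,6} D(Y)={5,8}: no change
Constraint 3 (U < X) on D(U)={2,6} D(X)={2,3,4,6,7,8}: X {2,3,4,6,7,8}->{3,4,6,7,8}
So after constraint 3: D(Z)={2,3}, size = 2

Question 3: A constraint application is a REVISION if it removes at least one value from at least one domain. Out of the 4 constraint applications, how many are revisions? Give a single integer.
Constraint 1 (U + Z = Y) on D(U)={2,6,8} D(Z)={2,3,7} D(Y)={2,3,5,6,7,8}: U {2,6,8}->{2,6}; Z {2,3,7}->{2,3}; Y {2,3,5,6,7,8}->{5,8} => REVISION
Constraint 2 (U < Y) on D(U)={2,6} D(Y)={5,8}: no change => not a revision
Constraint 3 (U < X) on D(U)={2,6} D(X)={2,3,4,6,7,8}: X {2,3,4,6,7,8}->{3,4,6,7,8} => REVISION
Constraint 4 (U != X) on D(U)={2,6} D(X)={3,4,6,7,8}: no change => not a revision
Total revisions = 2

Answer: 2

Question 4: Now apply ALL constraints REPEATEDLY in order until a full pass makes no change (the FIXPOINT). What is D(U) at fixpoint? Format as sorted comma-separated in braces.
Answer: {2,6}

Derivation:
pass 0 (initial): D(U)={2,6,8}
pass 1: U {2,6,8}->{2,6}; X {2,3,4,6,7,8}->{3,4,6,7,8}; Y {2,3,5,6,7,8}->{5,8}; Z {2,3,7}->{2,3}
pass 2: no change
Fixpoint after 2 passes: D(U) = {2,6}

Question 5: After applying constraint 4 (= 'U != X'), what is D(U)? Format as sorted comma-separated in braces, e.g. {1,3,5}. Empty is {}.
Answer: {2,6}

Derivation:
Constraint 1 (U + Z = Y) on D(U)={2,6,8} D(Z)={2,3,7} D(Y)={2,3,5,6,7,8}: U {2,6,8}->{2,6}; Z {2,3,7}->{2,3}; Y {2,3,5,6,7,8}->{5,8}
Constraint 2 (U < Y) on D(U)={2,6} D(Y)={5,8}: no change
Constraint 3 (U < X) on D(U)={2,6} D(X)={2,3,4,6,7,8}: X {2,3,4,6,7,8}->{3,4,6,7,8}
Constraint 4 (U != X) on D(U)={2,6} D(X)={3,4,6,7,8}: no change
So after constraint 4: D(U) = {2,6}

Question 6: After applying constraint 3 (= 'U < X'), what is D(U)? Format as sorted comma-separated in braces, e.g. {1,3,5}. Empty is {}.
Answer: {2,6}

Derivation:
Constraint 1 (U + Z = Y) on D(U)={2,6,8} D(Z)={2,3,7} D(Y)={2,3,5,6,7,8}: U {2,6,8}->{2,6}; Z {2,3,7}->{2,3}; Y {2,3,5,6,7,8}->{5,8}
Constraint 2 (U < Y) on D(U)={2,6} D(Y)={5,8}: no change
Constraint 3 (U < X) on D(U)={2,6} D(X)={2,3,4,6,7,8}: X {2,3,4,6,7,8}->{3,4,6,7,8}
So after constraint 3: D(U) = {2,6}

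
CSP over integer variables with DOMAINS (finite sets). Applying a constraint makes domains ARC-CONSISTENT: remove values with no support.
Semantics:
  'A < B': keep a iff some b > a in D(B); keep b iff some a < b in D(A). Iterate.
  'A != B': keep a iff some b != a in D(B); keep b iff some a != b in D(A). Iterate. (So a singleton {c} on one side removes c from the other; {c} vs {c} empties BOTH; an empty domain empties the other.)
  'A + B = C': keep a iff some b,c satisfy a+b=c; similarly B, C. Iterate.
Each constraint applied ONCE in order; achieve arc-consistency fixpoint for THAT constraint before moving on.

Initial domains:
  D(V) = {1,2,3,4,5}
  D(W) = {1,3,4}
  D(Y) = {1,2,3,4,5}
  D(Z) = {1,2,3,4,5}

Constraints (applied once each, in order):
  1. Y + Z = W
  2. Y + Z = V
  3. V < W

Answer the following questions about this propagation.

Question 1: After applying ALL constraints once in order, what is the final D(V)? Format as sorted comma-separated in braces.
Answer: {2,3}

Derivation:
Constraint 1 (Y + Z = W) on D(Y)={1,2,3,4,5} D(Z)={1,2,3,4,5} D(W)={1,3,4}: Y {1,2,3,4,5}->{1,2,3}; Z {1,2,3,4,5}->{1,2,3}; W {1,3,4}->{3,4}
Constraint 2 (Y + Z = V) on D(Y)={1,2,3} D(Z)={1,2,3} D(V)={1,2,3,4,5}: V {1,2,3,4,5}->{2,3,4,5}
Constraint 3 (V < W) on D(V)={2,3,4,5} D(W)={3,4}: V {2,3,4,5}->{2,3}
So after all 3 constraints: D(V) = {2,3}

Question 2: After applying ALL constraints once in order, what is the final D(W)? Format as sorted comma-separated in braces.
Constraint 1 (Y + Z = W) on D(Y)={1,2,3,4,5} D(Z)={1,2,3,4,5} D(W)={1,3,4}: Y {1,2,3,4,5}->{1,2,3}; Z {1,2,3,4,5}->{1,2,3}; W {1,3,4}->{3,4}
Constraint 2 (Y + Z = V) on D(Y)={1,2,3} D(Z)={1,2,3} D(V)={1,2,3,4,5}: V {1,2,3,4,5}->{2,3,4,5}
Constraint 3 (V < W) on D(V)={2,3,4,5} D(W)={3,4}: V {2,3,4,5}->{2,3}
So after all 3 constraints: D(W) = {3,4}

Answer: {3,4}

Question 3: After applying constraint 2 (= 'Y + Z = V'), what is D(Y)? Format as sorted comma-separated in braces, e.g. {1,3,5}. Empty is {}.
Answer: {1,2,3}

Derivation:
Constraint 1 (Y + Z = W) on D(Y)={1,2,3,4,5} D(Z)={1,2,3,4,5} D(W)={1,3,4}: Y {1,2,3,4,5}->{1,2,3}; Z {1,2,3,4,5}->{1,2,3}; W {1,3,4}->{3,4}
Constraint 2 (Y + Z = V) on D(Y)={1,2,3} D(Z)={1,2,3} D(V)={1,2,3,4,5}: V {1,2,3,4,5}->{2,3,4,5}
So after constraint 2: D(Y) = {1,2,3}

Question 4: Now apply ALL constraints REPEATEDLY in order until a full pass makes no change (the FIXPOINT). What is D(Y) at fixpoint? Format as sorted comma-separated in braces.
pass 0 (initial): D(Y)={1,2,3,4,5}
pass 1: V {1,2,3,4,5}->{2,3}; W {1,3,4}->{3,4}; Y {1,2,3,4,5}->{1,2,3}; Z {1,2,3,4,5}->{1,2,3}
pass 2: Y {1,2,3}->{1,2}; Z {1,2,3}->{1,2}
pass 3: no change
Fixpoint after 3 passes: D(Y) = {1,2}

Answer: {1,2}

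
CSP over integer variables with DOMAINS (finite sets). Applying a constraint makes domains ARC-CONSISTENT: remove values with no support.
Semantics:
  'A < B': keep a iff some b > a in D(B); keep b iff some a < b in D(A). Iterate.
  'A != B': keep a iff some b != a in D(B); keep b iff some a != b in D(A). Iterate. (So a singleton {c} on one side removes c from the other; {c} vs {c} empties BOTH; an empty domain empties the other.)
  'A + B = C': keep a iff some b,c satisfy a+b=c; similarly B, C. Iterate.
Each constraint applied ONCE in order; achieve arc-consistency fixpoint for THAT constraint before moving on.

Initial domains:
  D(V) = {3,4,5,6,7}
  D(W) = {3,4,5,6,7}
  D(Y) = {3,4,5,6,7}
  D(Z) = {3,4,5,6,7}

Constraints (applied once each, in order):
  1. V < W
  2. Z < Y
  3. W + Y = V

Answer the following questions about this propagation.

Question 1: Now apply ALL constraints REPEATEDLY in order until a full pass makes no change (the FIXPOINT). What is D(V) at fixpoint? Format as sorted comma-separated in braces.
pass 0 (initial): D(V)={3,4,5,6,7}
pass 1: V {3,4,5,6,7}->{}; W {3,4,5,6,7}->{}; Y {3,4,5,6,7}->{}; Z {3,4,5,6,7}->{3,4,5,6}
pass 2: Z {3,4,5,6}->{}
pass 3: no change
Fixpoint after 3 passes: D(V) = {}

Answer: {}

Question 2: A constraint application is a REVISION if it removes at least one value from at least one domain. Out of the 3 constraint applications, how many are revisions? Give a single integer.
Constraint 1 (V < W) on D(V)={3,4,5,6,7} D(W)={3,4,5,6,7}: V {3,4,5,6,7}->{3,4,5,6}; W {3,4,5,6,7}->{4,5,6,7} => REVISION
Constraint 2 (Z < Y) on D(Z)={3,4,5,6,7} D(Y)={3,4,5,6,7}: Z {3,4,5,6,7}->{3,4,5,6}; Y {3,4,5,6,7}->{4,5,6,7} => REVISION
Constraint 3 (W + Y = V) on D(W)={4,5,6,7} D(Y)={4,5,6,7} D(V)={3,4,5,6}: W {4,5,6,7}->{}; Y {4,5,6,7}->{}; V {3,4,5,6}->{} => REVISION
Total revisions = 3

Answer: 3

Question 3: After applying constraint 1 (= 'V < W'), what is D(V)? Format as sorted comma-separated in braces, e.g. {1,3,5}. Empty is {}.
Constraint 1 (V < W) on D(V)={3,4,5,6,7} D(W)={3,4,5,6,7}: V {3,4,5,6,7}->{3,4,5,6}; W {3,4,5,6,7}->{4,5,6,7}
So after constraint 1: D(V) = {3,4,5,6}

Answer: {3,4,5,6}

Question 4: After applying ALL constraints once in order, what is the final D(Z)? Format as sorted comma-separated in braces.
Constraint 1 (V < W) on D(V)={3,4,5,6,7} D(W)={3,4,5,6,7}: V {3,4,5,6,7}->{3,4,5,6}; W {3,4,5,6,7}->{4,5,6,7}
Constraint 2 (Z < Y) on D(Z)={3,4,5,6,7} D(Y)={3,4,5,6,7}: Z {3,4,5,6,7}->{3,4,5,6}; Y {3,4,5,6,7}->{4,5,6,7}
Constraint 3 (W + Y = V) on D(W)={4,5,6,7} D(Y)={4,5,6,7} D(V)={3,4,5,6}: W {4,5,6,7}->{}; Y {4,5,6,7}->{}; V {3,4,5,6}->{}
So after all 3 constraints: D(Z) = {3,4,5,6}

Answer: {3,4,5,6}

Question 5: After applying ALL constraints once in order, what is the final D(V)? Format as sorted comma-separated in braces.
Answer: {}

Derivation:
Constraint 1 (V < W) on D(V)={3,4,5,6,7} D(W)={3,4,5,6,7}: V {3,4,5,6,7}->{3,4,5,6}; W {3,4,5,6,7}->{4,5,6,7}
Constraint 2 (Z < Y) on D(Z)={3,4,5,6,7} D(Y)={3,4,5,6,7}: Z {3,4,5,6,7}->{3,4,5,6}; Y {3,4,5,6,7}->{4,5,6,7}
Constraint 3 (W + Y = V) on D(W)={4,5,6,7} D(Y)={4,5,6,7} D(V)={3,4,5,6}: W {4,5,6,7}->{}; Y {4,5,6,7}->{}; V {3,4,5,6}->{}
So after all 3 constraints: D(V) = {}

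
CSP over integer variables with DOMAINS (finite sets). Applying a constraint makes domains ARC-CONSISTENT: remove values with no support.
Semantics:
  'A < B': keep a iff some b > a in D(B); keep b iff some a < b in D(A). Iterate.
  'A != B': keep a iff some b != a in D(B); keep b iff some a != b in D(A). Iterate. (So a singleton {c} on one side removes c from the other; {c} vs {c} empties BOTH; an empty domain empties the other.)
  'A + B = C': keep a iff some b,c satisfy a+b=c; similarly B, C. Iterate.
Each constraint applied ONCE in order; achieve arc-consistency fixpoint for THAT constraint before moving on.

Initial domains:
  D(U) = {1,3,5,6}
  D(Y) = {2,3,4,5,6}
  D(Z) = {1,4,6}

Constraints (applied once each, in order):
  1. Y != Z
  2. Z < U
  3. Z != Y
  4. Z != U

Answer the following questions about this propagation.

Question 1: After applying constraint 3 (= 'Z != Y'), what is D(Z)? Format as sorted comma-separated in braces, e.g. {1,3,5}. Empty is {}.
Constraint 1 (Y != Z) on D(Y)={2,3,4,5,6} D(Z)={1,4,6}: no change
Constraint 2 (Z < U) on D(Z)={1,4,6} D(U)={1,3,5,6}: Z {1,4,6}->{1,4}; U {1,3,5,6}->{3,5,6}
Constraint 3 (Z != Y) on D(Z)={1,4} D(Y)={2,3,4,5,6}: no change
So after constraint 3: D(Z) = {1,4}

Answer: {1,4}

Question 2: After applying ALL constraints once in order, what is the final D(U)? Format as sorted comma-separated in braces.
Constraint 1 (Y != Z) on D(Y)={2,3,4,5,6} D(Z)={1,4,6}: no change
Constraint 2 (Z < U) on D(Z)={1,4,6} D(U)={1,3,5,6}: Z {1,4,6}->{1,4}; U {1,3,5,6}->{3,5,6}
Constraint 3 (Z != Y) on D(Z)={1,4} D(Y)={2,3,4,5,6}: no change
Constraint 4 (Z != U) on D(Z)={1,4} D(U)={3,5,6}: no change
So after all 4 constraints: D(U) = {3,5,6}

Answer: {3,5,6}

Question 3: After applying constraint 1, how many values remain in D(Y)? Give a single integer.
Answer: 5

Derivation:
Constraint 1 (Y != Z) on D(Y)={2,3,4,5,6} D(Z)={1,4,6}: no change
So after constraint 1: D(Y)={2,3,4,5,6}, size = 5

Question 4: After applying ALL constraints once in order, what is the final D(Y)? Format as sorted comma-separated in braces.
Constraint 1 (Y != Z) on D(Y)={2,3,4,5,6} D(Z)={1,4,6}: no change
Constraint 2 (Z < U) on D(Z)={1,4,6} D(U)={1,3,5,6}: Z {1,4,6}->{1,4}; U {1,3,5,6}->{3,5,6}
Constraint 3 (Z != Y) on D(Z)={1,4} D(Y)={2,3,4,5,6}: no change
Constraint 4 (Z != U) on D(Z)={1,4} D(U)={3,5,6}: no change
So after all 4 constraints: D(Y) = {2,3,4,5,6}

Answer: {2,3,4,5,6}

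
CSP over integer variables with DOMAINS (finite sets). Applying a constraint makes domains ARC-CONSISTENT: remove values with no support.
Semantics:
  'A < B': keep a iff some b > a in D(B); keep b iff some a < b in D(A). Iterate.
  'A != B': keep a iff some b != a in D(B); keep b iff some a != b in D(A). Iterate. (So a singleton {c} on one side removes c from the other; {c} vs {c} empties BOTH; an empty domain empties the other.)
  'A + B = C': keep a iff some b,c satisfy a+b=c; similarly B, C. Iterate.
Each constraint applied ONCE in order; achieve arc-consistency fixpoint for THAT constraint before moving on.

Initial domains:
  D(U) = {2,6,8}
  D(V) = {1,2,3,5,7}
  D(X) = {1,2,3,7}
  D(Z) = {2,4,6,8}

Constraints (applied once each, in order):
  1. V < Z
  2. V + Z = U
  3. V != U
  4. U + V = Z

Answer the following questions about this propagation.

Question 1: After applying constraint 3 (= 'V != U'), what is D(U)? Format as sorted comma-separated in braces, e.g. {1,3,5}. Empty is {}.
Answer: {6,8}

Derivation:
Constraint 1 (V < Z) on D(V)={1,2,3,5,7} D(Z)={2,4,6,8}: no change
Constraint 2 (V + Z = U) on D(V)={1,2,3,5,7} D(Z)={2,4,6,8} D(U)={2,6,8}: V {1,2,3,5,7}->{2}; Z {2,4,6,8}->{4,6}; U {2,6,8}->{6,8}
Constraint 3 (V != U) on D(V)={2} D(U)={6,8}: no change
So after constraint 3: D(U) = {6,8}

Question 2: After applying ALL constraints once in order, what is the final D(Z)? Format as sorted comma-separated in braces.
Constraint 1 (V < Z) on D(V)={1,2,3,5,7} D(Z)={2,4,6,8}: no change
Constraint 2 (V + Z = U) on D(V)={1,2,3,5,7} D(Z)={2,4,6,8} D(U)={2,6,8}: V {1,2,3,5,7}->{2}; Z {2,4,6,8}->{4,6}; U {2,6,8}->{6,8}
Constraint 3 (V != U) on D(V)={2} D(U)={6,8}: no change
Constraint 4 (U + V = Z) on D(U)={6,8} D(V)={2} D(Z)={4,6}: U {6,8}->{}; V {2}->{}; Z {4,6}->{}
So after all 4 constraints: D(Z) = {}

Answer: {}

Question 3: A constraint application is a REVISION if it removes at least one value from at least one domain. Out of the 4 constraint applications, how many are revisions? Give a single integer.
Answer: 2

Derivation:
Constraint 1 (V < Z) on D(V)={1,2,3,5,7} D(Z)={2,4,6,8}: no change => not a revision
Constraint 2 (V + Z = U) on D(V)={1,2,3,5,7} D(Z)={2,4,6,8} D(U)={2,6,8}: V {1,2,3,5,7}->{2}; Z {2,4,6,8}->{4,6}; U {2,6,8}->{6,8} => REVISION
Constraint 3 (V != U) on D(V)={2} D(U)={6,8}: no change => not a revision
Constraint 4 (U + V = Z) on D(U)={6,8} D(V)={2} D(Z)={4,6}: U {6,8}->{}; V {2}->{}; Z {4,6}->{} => REVISION
Total revisions = 2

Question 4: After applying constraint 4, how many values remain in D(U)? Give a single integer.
Constraint 1 (V < Z) on D(V)={1,2,3,5,7} D(Z)={2,4,6,8}: no change
Constraint 2 (V + Z = U) on D(V)={1,2,3,5,7} D(Z)={2,4,6,8} D(U)={2,6,8}: V {1,2,3,5,7}->{2}; Z {2,4,6,8}->{4,6}; U {2,6,8}->{6,8}
Constraint 3 (V != U) on D(V)={2} D(U)={6,8}: no change
Constraint 4 (U + V = Z) on D(U)={6,8} D(V)={2} D(Z)={4,6}: U {6,8}->{}; V {2}->{}; Z {4,6}->{}
So after constraint 4: D(U)={}, size = 0

Answer: 0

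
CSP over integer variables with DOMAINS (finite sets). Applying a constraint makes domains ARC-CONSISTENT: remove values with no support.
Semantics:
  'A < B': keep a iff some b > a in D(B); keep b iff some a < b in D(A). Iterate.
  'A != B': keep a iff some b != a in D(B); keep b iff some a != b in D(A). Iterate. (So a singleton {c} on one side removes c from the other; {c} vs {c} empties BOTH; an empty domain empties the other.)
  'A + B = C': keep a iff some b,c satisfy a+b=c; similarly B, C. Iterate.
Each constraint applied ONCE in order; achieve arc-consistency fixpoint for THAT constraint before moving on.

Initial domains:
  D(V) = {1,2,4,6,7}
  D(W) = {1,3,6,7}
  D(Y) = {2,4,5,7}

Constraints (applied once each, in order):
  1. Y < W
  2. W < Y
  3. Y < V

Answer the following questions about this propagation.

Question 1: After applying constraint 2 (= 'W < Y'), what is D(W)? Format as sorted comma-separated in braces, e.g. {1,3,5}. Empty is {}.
Answer: {3}

Derivation:
Constraint 1 (Y < W) on D(Y)={2,4,5,7} D(W)={1,3,6,7}: Y {2,4,5,7}->{2,4,5}; W {1,3,6,7}->{3,6,7}
Constraint 2 (W < Y) on D(W)={3,6,7} D(Y)={2,4,5}: W {3,6,7}->{3}; Y {2,4,5}->{4,5}
So after constraint 2: D(W) = {3}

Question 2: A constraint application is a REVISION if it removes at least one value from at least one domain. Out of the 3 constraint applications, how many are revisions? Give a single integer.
Answer: 3

Derivation:
Constraint 1 (Y < W) on D(Y)={2,4,5,7} D(W)={1,3,6,7}: Y {2,4,5,7}->{2,4,5}; W {1,3,6,7}->{3,6,7} => REVISION
Constraint 2 (W < Y) on D(W)={3,6,7} D(Y)={2,4,5}: W {3,6,7}->{3}; Y {2,4,5}->{4,5} => REVISION
Constraint 3 (Y < V) on D(Y)={4,5} D(V)={1,2,4,6,7}: V {1,2,4,6,7}->{6,7} => REVISION
Total revisions = 3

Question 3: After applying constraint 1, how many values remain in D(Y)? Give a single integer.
Answer: 3

Derivation:
Constraint 1 (Y < W) on D(Y)={2,4,5,7} D(W)={1,3,6,7}: Y {2,4,5,7}->{2,4,5}; W {1,3,6,7}->{3,6,7}
So after constraint 1: D(Y)={2,4,5}, size = 3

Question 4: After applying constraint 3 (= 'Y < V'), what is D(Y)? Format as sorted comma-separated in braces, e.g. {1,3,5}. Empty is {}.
Constraint 1 (Y < W) on D(Y)={2,4,5,7} D(W)={1,3,6,7}: Y {2,4,5,7}->{2,4,5}; W {1,3,6,7}->{3,6,7}
Constraint 2 (W < Y) on D(W)={3,6,7} D(Y)={2,4,5}: W {3,6,7}->{3}; Y {2,4,5}->{4,5}
Constraint 3 (Y < V) on D(Y)={4,5} D(V)={1,2,4,6,7}: V {1,2,4,6,7}->{6,7}
So after constraint 3: D(Y) = {4,5}

Answer: {4,5}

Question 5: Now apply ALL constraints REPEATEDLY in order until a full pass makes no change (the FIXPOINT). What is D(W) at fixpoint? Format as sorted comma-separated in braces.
pass 0 (initial): D(W)={1,3,6,7}
pass 1: V {1,2,4,6,7}->{6,7}; W {1,3,6,7}->{3}; Y {2,4,5,7}->{4,5}
pass 2: V {6,7}->{}; W {3}->{}; Y {4,5}->{}
pass 3: no change
Fixpoint after 3 passes: D(W) = {}

Answer: {}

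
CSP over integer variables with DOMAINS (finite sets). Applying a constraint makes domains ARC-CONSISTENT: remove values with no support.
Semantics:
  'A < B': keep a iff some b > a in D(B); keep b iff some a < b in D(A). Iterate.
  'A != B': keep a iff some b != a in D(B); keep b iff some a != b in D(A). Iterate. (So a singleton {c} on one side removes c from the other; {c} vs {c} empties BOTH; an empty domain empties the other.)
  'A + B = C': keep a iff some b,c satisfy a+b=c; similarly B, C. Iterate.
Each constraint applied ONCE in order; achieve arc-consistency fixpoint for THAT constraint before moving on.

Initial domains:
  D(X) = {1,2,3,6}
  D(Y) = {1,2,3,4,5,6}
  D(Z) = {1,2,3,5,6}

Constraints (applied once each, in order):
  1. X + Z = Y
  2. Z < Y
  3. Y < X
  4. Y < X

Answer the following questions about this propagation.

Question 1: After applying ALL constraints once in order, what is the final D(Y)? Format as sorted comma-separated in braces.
Answer: {2}

Derivation:
Constraint 1 (X + Z = Y) on D(X)={1,2,3,6} D(Z)={1,2,3,5,6} D(Y)={1,2,3,4,5,6}: X {1,2,3,6}->{1,2,3}; Z {1,2,3,5,6}->{1,2,3,5}; Y {1,2,3,4,5,6}->{2,3,4,5,6}
Constraint 2 (Z < Y) on D(Z)={1,2,3,5} D(Y)={2,3,4,5,6}: no change
Constraint 3 (Y < X) on D(Y)={2,3,4,5,6} D(X)={1,2,3}: Y {2,3,4,5,6}->{2}; X {1,2,3}->{3}
Constraint 4 (Y < X) on D(Y)={2} D(X)={3}: no change
So after all 4 constraints: D(Y) = {2}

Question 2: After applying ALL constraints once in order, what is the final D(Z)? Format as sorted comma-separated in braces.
Constraint 1 (X + Z = Y) on D(X)={1,2,3,6} D(Z)={1,2,3,5,6} D(Y)={1,2,3,4,5,6}: X {1,2,3,6}->{1,2,3}; Z {1,2,3,5,6}->{1,2,3,5}; Y {1,2,3,4,5,6}->{2,3,4,5,6}
Constraint 2 (Z < Y) on D(Z)={1,2,3,5} D(Y)={2,3,4,5,6}: no change
Constraint 3 (Y < X) on D(Y)={2,3,4,5,6} D(X)={1,2,3}: Y {2,3,4,5,6}->{2}; X {1,2,3}->{3}
Constraint 4 (Y < X) on D(Y)={2} D(X)={3}: no change
So after all 4 constraints: D(Z) = {1,2,3,5}

Answer: {1,2,3,5}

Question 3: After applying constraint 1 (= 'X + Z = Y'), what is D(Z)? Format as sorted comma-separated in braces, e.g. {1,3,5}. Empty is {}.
Answer: {1,2,3,5}

Derivation:
Constraint 1 (X + Z = Y) on D(X)={1,2,3,6} D(Z)={1,2,3,5,6} D(Y)={1,2,3,4,5,6}: X {1,2,3,6}->{1,2,3}; Z {1,2,3,5,6}->{1,2,3,5}; Y {1,2,3,4,5,6}->{2,3,4,5,6}
So after constraint 1: D(Z) = {1,2,3,5}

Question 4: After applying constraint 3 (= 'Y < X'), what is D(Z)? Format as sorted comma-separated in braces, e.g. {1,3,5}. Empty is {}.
Answer: {1,2,3,5}

Derivation:
Constraint 1 (X + Z = Y) on D(X)={1,2,3,6} D(Z)={1,2,3,5,6} D(Y)={1,2,3,4,5,6}: X {1,2,3,6}->{1,2,3}; Z {1,2,3,5,6}->{1,2,3,5}; Y {1,2,3,4,5,6}->{2,3,4,5,6}
Constraint 2 (Z < Y) on D(Z)={1,2,3,5} D(Y)={2,3,4,5,6}: no change
Constraint 3 (Y < X) on D(Y)={2,3,4,5,6} D(X)={1,2,3}: Y {2,3,4,5,6}->{2}; X {1,2,3}->{3}
So after constraint 3: D(Z) = {1,2,3,5}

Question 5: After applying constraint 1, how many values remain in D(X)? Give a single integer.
Answer: 3

Derivation:
Constraint 1 (X + Z = Y) on D(X)={1,2,3,6} D(Z)={1,2,3,5,6} D(Y)={1,2,3,4,5,6}: X {1,2,3,6}->{1,2,3}; Z {1,2,3,5,6}->{1,2,3,5}; Y {1,2,3,4,5,6}->{2,3,4,5,6}
So after constraint 1: D(X)={1,2,3}, size = 3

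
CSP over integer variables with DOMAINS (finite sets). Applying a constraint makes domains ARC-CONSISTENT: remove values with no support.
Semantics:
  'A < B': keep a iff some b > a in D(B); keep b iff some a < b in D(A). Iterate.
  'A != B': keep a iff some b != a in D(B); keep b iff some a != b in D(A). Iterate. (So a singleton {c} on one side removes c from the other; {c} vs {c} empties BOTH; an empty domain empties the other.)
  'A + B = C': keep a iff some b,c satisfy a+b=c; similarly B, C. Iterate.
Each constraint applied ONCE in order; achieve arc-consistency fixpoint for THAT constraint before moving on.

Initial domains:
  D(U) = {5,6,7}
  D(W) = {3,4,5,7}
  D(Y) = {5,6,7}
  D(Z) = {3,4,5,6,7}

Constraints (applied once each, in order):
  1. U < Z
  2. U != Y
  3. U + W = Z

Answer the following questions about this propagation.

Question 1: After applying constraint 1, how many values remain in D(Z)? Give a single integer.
Constraint 1 (U < Z) on D(U)={5,6,7} D(Z)={3,4,5,6,7}: U {5,6,7}->{5,6}; Z {3,4,5,6,7}->{6,7}
So after constraint 1: D(Z)={6,7}, size = 2

Answer: 2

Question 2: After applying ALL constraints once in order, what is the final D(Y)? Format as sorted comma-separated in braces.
Constraint 1 (U < Z) on D(U)={5,6,7} D(Z)={3,4,5,6,7}: U {5,6,7}->{5,6}; Z {3,4,5,6,7}->{6,7}
Constraint 2 (U != Y) on D(U)={5,6} D(Y)={5,6,7}: no change
Constraint 3 (U + W = Z) on D(U)={5,6} D(W)={3,4,5,7} D(Z)={6,7}: U {5,6}->{}; W {3,4,5,7}->{}; Z {6,7}->{}
So after all 3 constraints: D(Y) = {5,6,7}

Answer: {5,6,7}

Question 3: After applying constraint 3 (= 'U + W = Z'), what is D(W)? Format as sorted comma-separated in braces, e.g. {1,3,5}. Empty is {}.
Constraint 1 (U < Z) on D(U)={5,6,7} D(Z)={3,4,5,6,7}: U {5,6,7}->{5,6}; Z {3,4,5,6,7}->{6,7}
Constraint 2 (U != Y) on D(U)={5,6} D(Y)={5,6,7}: no change
Constraint 3 (U + W = Z) on D(U)={5,6} D(W)={3,4,5,7} D(Z)={6,7}: U {5,6}->{}; W {3,4,5,7}->{}; Z {6,7}->{}
So after constraint 3: D(W) = {}

Answer: {}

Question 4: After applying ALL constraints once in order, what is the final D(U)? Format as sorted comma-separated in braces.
Constraint 1 (U < Z) on D(U)={5,6,7} D(Z)={3,4,5,6,7}: U {5,6,7}->{5,6}; Z {3,4,5,6,7}->{6,7}
Constraint 2 (U != Y) on D(U)={5,6} D(Y)={5,6,7}: no change
Constraint 3 (U + W = Z) on D(U)={5,6} D(W)={3,4,5,7} D(Z)={6,7}: U {5,6}->{}; W {3,4,5,7}->{}; Z {6,7}->{}
So after all 3 constraints: D(U) = {}

Answer: {}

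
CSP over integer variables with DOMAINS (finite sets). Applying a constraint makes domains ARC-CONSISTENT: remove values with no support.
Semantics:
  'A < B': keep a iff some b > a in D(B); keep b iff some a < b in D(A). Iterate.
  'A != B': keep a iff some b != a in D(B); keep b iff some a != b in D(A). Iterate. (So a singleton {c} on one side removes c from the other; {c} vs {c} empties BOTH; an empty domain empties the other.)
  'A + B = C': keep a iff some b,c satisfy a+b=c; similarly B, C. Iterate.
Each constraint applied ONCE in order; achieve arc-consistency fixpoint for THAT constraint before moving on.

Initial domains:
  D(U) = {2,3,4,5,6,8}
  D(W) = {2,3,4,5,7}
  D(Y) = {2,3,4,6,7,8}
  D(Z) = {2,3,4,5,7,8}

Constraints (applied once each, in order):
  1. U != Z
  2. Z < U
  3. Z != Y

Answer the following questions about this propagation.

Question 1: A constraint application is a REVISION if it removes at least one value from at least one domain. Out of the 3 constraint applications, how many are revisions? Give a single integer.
Answer: 1

Derivation:
Constraint 1 (U != Z) on D(U)={2,3,4,5,6,8} D(Z)={2,3,4,5,7,8}: no change => not a revision
Constraint 2 (Z < U) on D(Z)={2,3,4,5,7,8} D(U)={2,3,4,5,6,8}: Z {2,3,4,5,7,8}->{2,3,4,5,7}; U {2,3,4,5,6,8}->{3,4,5,6,8} => REVISION
Constraint 3 (Z != Y) on D(Z)={2,3,4,5,7} D(Y)={2,3,4,6,7,8}: no change => not a revision
Total revisions = 1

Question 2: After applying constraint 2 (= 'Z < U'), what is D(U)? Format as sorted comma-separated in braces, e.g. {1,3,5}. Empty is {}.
Constraint 1 (U != Z) on D(U)={2,3,4,5,6,8} D(Z)={2,3,4,5,7,8}: no change
Constraint 2 (Z < U) on D(Z)={2,3,4,5,7,8} D(U)={2,3,4,5,6,8}: Z {2,3,4,5,7,8}->{2,3,4,5,7}; U {2,3,4,5,6,8}->{3,4,5,6,8}
So after constraint 2: D(U) = {3,4,5,6,8}

Answer: {3,4,5,6,8}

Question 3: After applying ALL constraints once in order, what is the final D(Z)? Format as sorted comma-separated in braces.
Constraint 1 (U != Z) on D(U)={2,3,4,5,6,8} D(Z)={2,3,4,5,7,8}: no change
Constraint 2 (Z < U) on D(Z)={2,3,4,5,7,8} D(U)={2,3,4,5,6,8}: Z {2,3,4,5,7,8}->{2,3,4,5,7}; U {2,3,4,5,6,8}->{3,4,5,6,8}
Constraint 3 (Z != Y) on D(Z)={2,3,4,5,7} D(Y)={2,3,4,6,7,8}: no change
So after all 3 constraints: D(Z) = {2,3,4,5,7}

Answer: {2,3,4,5,7}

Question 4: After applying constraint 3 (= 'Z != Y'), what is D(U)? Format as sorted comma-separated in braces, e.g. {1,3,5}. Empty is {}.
Constraint 1 (U != Z) on D(U)={2,3,4,5,6,8} D(Z)={2,3,4,5,7,8}: no change
Constraint 2 (Z < U) on D(Z)={2,3,4,5,7,8} D(U)={2,3,4,5,6,8}: Z {2,3,4,5,7,8}->{2,3,4,5,7}; U {2,3,4,5,6,8}->{3,4,5,6,8}
Constraint 3 (Z != Y) on D(Z)={2,3,4,5,7} D(Y)={2,3,4,6,7,8}: no change
So after constraint 3: D(U) = {3,4,5,6,8}

Answer: {3,4,5,6,8}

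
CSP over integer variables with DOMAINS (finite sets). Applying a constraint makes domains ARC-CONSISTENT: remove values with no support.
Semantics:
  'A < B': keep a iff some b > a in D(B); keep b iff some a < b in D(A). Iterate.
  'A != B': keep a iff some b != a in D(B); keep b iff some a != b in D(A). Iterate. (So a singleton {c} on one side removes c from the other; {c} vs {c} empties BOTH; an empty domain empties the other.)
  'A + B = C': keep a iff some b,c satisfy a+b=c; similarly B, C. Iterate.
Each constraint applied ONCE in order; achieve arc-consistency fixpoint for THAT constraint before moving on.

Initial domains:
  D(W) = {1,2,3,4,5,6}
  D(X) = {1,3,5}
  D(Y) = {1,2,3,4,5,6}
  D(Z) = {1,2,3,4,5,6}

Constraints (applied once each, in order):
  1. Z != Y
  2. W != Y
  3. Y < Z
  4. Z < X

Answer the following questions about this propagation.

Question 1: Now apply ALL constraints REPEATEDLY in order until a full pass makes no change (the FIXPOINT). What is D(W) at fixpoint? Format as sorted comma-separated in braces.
Answer: {1,2,3,4,5,6}

Derivation:
pass 0 (initial): D(W)={1,2,3,4,5,6}
pass 1: X {1,3,5}->{3,5}; Y {1,2,3,4,5,6}->{1,2,3,4,5}; Z {1,2,3,4,5,6}->{2,3,4}
pass 2: Y {1,2,3,4,5}->{1,2,3}
pass 3: no change
Fixpoint after 3 passes: D(W) = {1,2,3,4,5,6}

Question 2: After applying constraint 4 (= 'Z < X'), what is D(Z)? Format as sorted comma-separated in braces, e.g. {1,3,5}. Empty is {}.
Answer: {2,3,4}

Derivation:
Constraint 1 (Z != Y) on D(Z)={1,2,3,4,5,6} D(Y)={1,2,3,4,5,6}: no change
Constraint 2 (W != Y) on D(W)={1,2,3,4,5,6} D(Y)={1,2,3,4,5,6}: no change
Constraint 3 (Y < Z) on D(Y)={1,2,3,4,5,6} D(Z)={1,2,3,4,5,6}: Y {1,2,3,4,5,6}->{1,2,3,4,5}; Z {1,2,3,4,5,6}->{2,3,4,5,6}
Constraint 4 (Z < X) on D(Z)={2,3,4,5,6} D(X)={1,3,5}: Z {2,3,4,5,6}->{2,3,4}; X {1,3,5}->{3,5}
So after constraint 4: D(Z) = {2,3,4}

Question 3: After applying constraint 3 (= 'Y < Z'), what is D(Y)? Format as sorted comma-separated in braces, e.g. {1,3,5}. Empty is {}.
Answer: {1,2,3,4,5}

Derivation:
Constraint 1 (Z != Y) on D(Z)={1,2,3,4,5,6} D(Y)={1,2,3,4,5,6}: no change
Constraint 2 (W != Y) on D(W)={1,2,3,4,5,6} D(Y)={1,2,3,4,5,6}: no change
Constraint 3 (Y < Z) on D(Y)={1,2,3,4,5,6} D(Z)={1,2,3,4,5,6}: Y {1,2,3,4,5,6}->{1,2,3,4,5}; Z {1,2,3,4,5,6}->{2,3,4,5,6}
So after constraint 3: D(Y) = {1,2,3,4,5}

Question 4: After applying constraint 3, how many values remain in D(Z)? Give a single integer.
Answer: 5

Derivation:
Constraint 1 (Z != Y) on D(Z)={1,2,3,4,5,6} D(Y)={1,2,3,4,5,6}: no change
Constraint 2 (W != Y) on D(W)={1,2,3,4,5,6} D(Y)={1,2,3,4,5,6}: no change
Constraint 3 (Y < Z) on D(Y)={1,2,3,4,5,6} D(Z)={1,2,3,4,5,6}: Y {1,2,3,4,5,6}->{1,2,3,4,5}; Z {1,2,3,4,5,6}->{2,3,4,5,6}
So after constraint 3: D(Z)={2,3,4,5,6}, size = 5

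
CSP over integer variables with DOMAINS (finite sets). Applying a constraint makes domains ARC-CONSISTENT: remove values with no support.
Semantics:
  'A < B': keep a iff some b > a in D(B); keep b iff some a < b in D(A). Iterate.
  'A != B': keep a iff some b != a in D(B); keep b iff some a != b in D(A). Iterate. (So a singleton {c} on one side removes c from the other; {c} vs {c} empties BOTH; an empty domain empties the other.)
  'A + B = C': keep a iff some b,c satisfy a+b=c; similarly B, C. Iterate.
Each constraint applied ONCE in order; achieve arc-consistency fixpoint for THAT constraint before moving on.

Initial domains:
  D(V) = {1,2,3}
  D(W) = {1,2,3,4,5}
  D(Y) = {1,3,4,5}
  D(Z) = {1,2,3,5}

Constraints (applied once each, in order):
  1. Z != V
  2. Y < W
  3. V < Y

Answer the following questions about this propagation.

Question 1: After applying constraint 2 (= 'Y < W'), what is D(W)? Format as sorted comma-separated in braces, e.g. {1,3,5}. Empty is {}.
Constraint 1 (Z != V) on D(Z)={1,2,3,5} D(V)={1,2,3}: no change
Constraint 2 (Y < W) on D(Y)={1,3,4,5} D(W)={1,2,3,4,5}: Y {1,3,4,5}->{1,3,4}; W {1,2,3,4,5}->{2,3,4,5}
So after constraint 2: D(W) = {2,3,4,5}

Answer: {2,3,4,5}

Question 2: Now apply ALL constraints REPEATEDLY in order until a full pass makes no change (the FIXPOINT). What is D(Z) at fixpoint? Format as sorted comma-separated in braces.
Answer: {1,2,3,5}

Derivation:
pass 0 (initial): D(Z)={1,2,3,5}
pass 1: W {1,2,3,4,5}->{2,3,4,5}; Y {1,3,4,5}->{3,4}
pass 2: W {2,3,4,5}->{4,5}
pass 3: no change
Fixpoint after 3 passes: D(Z) = {1,2,3,5}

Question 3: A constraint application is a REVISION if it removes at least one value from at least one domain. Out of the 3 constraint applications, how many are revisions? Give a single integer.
Answer: 2

Derivation:
Constraint 1 (Z != V) on D(Z)={1,2,3,5} D(V)={1,2,3}: no change => not a revision
Constraint 2 (Y < W) on D(Y)={1,3,4,5} D(W)={1,2,3,4,5}: Y {1,3,4,5}->{1,3,4}; W {1,2,3,4,5}->{2,3,4,5} => REVISION
Constraint 3 (V < Y) on D(V)={1,2,3} D(Y)={1,3,4}: Y {1,3,4}->{3,4} => REVISION
Total revisions = 2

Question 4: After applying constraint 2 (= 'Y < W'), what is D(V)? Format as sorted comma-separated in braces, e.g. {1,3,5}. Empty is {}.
Answer: {1,2,3}

Derivation:
Constraint 1 (Z != V) on D(Z)={1,2,3,5} D(V)={1,2,3}: no change
Constraint 2 (Y < W) on D(Y)={1,3,4,5} D(W)={1,2,3,4,5}: Y {1,3,4,5}->{1,3,4}; W {1,2,3,4,5}->{2,3,4,5}
So after constraint 2: D(V) = {1,2,3}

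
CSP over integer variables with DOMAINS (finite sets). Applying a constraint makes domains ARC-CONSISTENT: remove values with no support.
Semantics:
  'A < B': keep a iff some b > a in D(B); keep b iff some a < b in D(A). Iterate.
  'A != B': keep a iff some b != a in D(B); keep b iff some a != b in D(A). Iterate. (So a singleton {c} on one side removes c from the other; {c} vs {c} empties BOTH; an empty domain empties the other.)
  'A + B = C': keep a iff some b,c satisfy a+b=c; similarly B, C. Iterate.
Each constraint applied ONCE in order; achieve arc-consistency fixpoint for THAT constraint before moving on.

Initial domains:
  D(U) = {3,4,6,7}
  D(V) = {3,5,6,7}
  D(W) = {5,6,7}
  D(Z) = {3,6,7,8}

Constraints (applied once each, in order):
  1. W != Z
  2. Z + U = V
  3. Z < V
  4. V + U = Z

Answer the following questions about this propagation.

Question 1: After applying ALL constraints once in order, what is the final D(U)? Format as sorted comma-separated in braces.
Constraint 1 (W != Z) on D(W)={5,6,7} D(Z)={3,6,7,8}: no change
Constraint 2 (Z + U = V) on D(Z)={3,6,7,8} D(U)={3,4,6,7} D(V)={3,5,6,7}: Z {3,6,7,8}->{3}; U {3,4,6,7}->{3,4}; V {3,5,6,7}->{6,7}
Constraint 3 (Z < V) on D(Z)={3} D(V)={6,7}: no change
Constraint 4 (V + U = Z) on D(V)={6,7} D(U)={3,4} D(Z)={3}: V {6,7}->{}; U {3,4}->{}; Z {3}->{}
So after all 4 constraints: D(U) = {}

Answer: {}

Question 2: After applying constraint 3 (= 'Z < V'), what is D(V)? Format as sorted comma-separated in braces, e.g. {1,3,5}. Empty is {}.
Answer: {6,7}

Derivation:
Constraint 1 (W != Z) on D(W)={5,6,7} D(Z)={3,6,7,8}: no change
Constraint 2 (Z + U = V) on D(Z)={3,6,7,8} D(U)={3,4,6,7} D(V)={3,5,6,7}: Z {3,6,7,8}->{3}; U {3,4,6,7}->{3,4}; V {3,5,6,7}->{6,7}
Constraint 3 (Z < V) on D(Z)={3} D(V)={6,7}: no change
So after constraint 3: D(V) = {6,7}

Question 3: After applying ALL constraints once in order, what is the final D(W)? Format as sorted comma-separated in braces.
Answer: {5,6,7}

Derivation:
Constraint 1 (W != Z) on D(W)={5,6,7} D(Z)={3,6,7,8}: no change
Constraint 2 (Z + U = V) on D(Z)={3,6,7,8} D(U)={3,4,6,7} D(V)={3,5,6,7}: Z {3,6,7,8}->{3}; U {3,4,6,7}->{3,4}; V {3,5,6,7}->{6,7}
Constraint 3 (Z < V) on D(Z)={3} D(V)={6,7}: no change
Constraint 4 (V + U = Z) on D(V)={6,7} D(U)={3,4} D(Z)={3}: V {6,7}->{}; U {3,4}->{}; Z {3}->{}
So after all 4 constraints: D(W) = {5,6,7}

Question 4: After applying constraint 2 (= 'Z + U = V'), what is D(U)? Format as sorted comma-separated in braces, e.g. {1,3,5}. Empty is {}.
Answer: {3,4}

Derivation:
Constraint 1 (W != Z) on D(W)={5,6,7} D(Z)={3,6,7,8}: no change
Constraint 2 (Z + U = V) on D(Z)={3,6,7,8} D(U)={3,4,6,7} D(V)={3,5,6,7}: Z {3,6,7,8}->{3}; U {3,4,6,7}->{3,4}; V {3,5,6,7}->{6,7}
So after constraint 2: D(U) = {3,4}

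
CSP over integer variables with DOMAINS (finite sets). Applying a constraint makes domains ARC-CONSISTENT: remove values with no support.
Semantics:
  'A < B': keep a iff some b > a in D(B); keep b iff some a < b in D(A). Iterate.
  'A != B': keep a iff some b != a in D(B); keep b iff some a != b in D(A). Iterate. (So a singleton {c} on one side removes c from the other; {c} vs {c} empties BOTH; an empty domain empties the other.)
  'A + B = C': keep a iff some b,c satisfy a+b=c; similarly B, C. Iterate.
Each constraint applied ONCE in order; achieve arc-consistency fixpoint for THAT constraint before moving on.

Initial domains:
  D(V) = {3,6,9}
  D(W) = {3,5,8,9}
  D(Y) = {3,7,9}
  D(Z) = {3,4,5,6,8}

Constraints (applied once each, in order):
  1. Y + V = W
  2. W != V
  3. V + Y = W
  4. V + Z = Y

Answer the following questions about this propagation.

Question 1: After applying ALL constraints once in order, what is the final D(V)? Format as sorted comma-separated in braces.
Constraint 1 (Y + V = W) on D(Y)={3,7,9} D(V)={3,6,9} D(W)={3,5,8,9}: Y {3,7,9}->{3}; V {3,6,9}->{6}; W {3,5,8,9}->{9}
Constraint 2 (W != V) on D(W)={9} D(V)={6}: no change
Constraint 3 (V + Y = W) on D(V)={6} D(Y)={3} D(W)={9}: no change
Constraint 4 (V + Z = Y) on D(V)={6} D(Z)={3,4,5,6,8} D(Y)={3}: V {6}->{}; Z {3,4,5,6,8}->{}; Y {3}->{}
So after all 4 constraints: D(V) = {}

Answer: {}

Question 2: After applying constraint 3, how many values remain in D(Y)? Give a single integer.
Constraint 1 (Y + V = W) on D(Y)={3,7,9} D(V)={3,6,9} D(W)={3,5,8,9}: Y {3,7,9}->{3}; V {3,6,9}->{6}; W {3,5,8,9}->{9}
Constraint 2 (W != V) on D(W)={9} D(V)={6}: no change
Constraint 3 (V + Y = W) on D(V)={6} D(Y)={3} D(W)={9}: no change
So after constraint 3: D(Y)={3}, size = 1

Answer: 1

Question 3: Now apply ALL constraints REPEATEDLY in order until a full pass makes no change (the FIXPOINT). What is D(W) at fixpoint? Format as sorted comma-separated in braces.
pass 0 (initial): D(W)={3,5,8,9}
pass 1: V {3,6,9}->{}; W {3,5,8,9}->{9}; Y {3,7,9}->{}; Z {3,4,5,6,8}->{}
pass 2: W {9}->{}
pass 3: no change
Fixpoint after 3 passes: D(W) = {}

Answer: {}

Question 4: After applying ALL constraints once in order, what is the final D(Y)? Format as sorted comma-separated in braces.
Constraint 1 (Y + V = W) on D(Y)={3,7,9} D(V)={3,6,9} D(W)={3,5,8,9}: Y {3,7,9}->{3}; V {3,6,9}->{6}; W {3,5,8,9}->{9}
Constraint 2 (W != V) on D(W)={9} D(V)={6}: no change
Constraint 3 (V + Y = W) on D(V)={6} D(Y)={3} D(W)={9}: no change
Constraint 4 (V + Z = Y) on D(V)={6} D(Z)={3,4,5,6,8} D(Y)={3}: V {6}->{}; Z {3,4,5,6,8}->{}; Y {3}->{}
So after all 4 constraints: D(Y) = {}

Answer: {}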